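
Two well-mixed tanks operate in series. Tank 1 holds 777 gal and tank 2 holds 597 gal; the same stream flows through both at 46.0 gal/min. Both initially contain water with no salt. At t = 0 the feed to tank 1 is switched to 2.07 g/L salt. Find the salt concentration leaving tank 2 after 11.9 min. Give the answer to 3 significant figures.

Each tank obeys Vᵢ dCᵢ/dt = Q(Cᵢ₋₁ − Cᵢ), so τᵢ = Vᵢ/Q.
τ₁ = 777/46.0 = 16.891 min; τ₂ = 597/46.0 = 12.978 min.
Tank 1: C₁ = C_in(1 − e^(−t/τ₁)). Tank 2 (τ₁ ≠ τ₂): C₂ = C_in[1 − (τ₁ e^(−t/τ₁) − τ₂ e^(−t/τ₂))/(τ₁ − τ₂)].
At t = 11.9: e^(−t/τ₁) = 0.49435, e^(−t/τ₂) = 0.39975.
C₂ = 2.07·[1 − (16.891·0.49435 − 12.978·0.39975)/(3.9130)] = 2.07·0.19188 = 0.39718 g/L.

0.397 g/L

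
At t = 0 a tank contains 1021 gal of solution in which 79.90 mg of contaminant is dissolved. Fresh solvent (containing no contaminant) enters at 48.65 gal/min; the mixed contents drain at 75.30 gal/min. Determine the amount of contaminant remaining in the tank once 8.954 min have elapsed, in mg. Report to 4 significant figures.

Let m(t) be the amount of contaminant. Volume: V(t) = V₀ + (Q_in − Q_out) t = 1021 − 26.6500 t; V(8.954) = 782.376 gal.
Solute balance: dm/dt = 0 − Q_out C = −Q_out m/V(t).
dm/m = −Q_out dt/(V₀ − 26.6500 t); integrating gives ln(m/m₀) = −(Q_out/(Q_in−Q_out)) ln(V/V₀).
m = m₀ (V₀/V)^(Q_out/(Q_in−Q_out)) = 79.90 × (1021/782.376)^(-2.82552) = 37.6607 mg.

37.66 mg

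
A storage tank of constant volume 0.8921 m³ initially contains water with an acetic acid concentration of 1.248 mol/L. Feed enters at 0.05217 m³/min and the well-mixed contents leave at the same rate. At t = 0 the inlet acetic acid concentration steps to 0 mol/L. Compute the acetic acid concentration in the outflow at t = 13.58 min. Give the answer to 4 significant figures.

0.5640 mol/L

Species balance on the tank: V dC/dt = Q(C_in − C).
So dC/dt = (C_in − C)/τ with τ = V/Q = 0.8921/0.05217 = 17.0999 min.
C approaches C_in exponentially: C(t) = C_in + (C₀ − C_in) e^(−t/τ).
C(13.58) = 0 + (1.248 − 0)·e^(−13.58/17.0999) = 0 + (1.24800)·0.451962 = 0.564048 mol/L.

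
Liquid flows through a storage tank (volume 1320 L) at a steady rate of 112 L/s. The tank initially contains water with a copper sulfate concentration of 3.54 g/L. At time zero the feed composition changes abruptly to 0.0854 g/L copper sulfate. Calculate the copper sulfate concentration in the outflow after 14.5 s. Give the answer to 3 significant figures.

Accumulation = in − out for the solute gives V dC/dt = Q(C_in − C).
So dC/dt = (C_in − C)/τ with τ = V/Q = 1320/112 = 11.786 s.
Solution: C(t) = C_in + (C₀ − C_in) e^(−t/τ).
C(14.5) = 0.0854 + (3.54 − 0.0854)·e^(−14.5/11.786) = 0.0854 + (3.4546)·0.29220 = 1.0948 g/L.

1.09 g/L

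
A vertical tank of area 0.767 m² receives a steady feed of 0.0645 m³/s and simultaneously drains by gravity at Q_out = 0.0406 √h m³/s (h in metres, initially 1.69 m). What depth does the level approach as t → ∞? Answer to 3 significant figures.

A dh/dt = Q_in − 0.0406 √h. Steady state requires inflow = outflow:
Q_in = 0.0406 √h_ss ⇒ √h_ss = 0.0645/0.0406 = 1.5887.
h_ss = 1.5887² = 2.5239 m. (Since h₀ = 1.69 m < h_ss, the level will rise toward this value.)

2.52 m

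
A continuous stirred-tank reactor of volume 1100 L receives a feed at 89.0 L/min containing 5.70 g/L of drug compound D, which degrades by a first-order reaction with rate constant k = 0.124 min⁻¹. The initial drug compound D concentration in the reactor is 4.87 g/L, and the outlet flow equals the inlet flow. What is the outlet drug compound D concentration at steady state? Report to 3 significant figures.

Species balance: V dC/dt = Q C_in − Q C − k V C.
At steady state: 0 = Q C_in − (Q + kV) C_ss, so C_ss = Q C_in/(Q + kV).
C_ss = 89.0·5.70/(89.0 + 0.124·1100) = 507.30/225.40 = 2.2507 g/L.

2.25 g/L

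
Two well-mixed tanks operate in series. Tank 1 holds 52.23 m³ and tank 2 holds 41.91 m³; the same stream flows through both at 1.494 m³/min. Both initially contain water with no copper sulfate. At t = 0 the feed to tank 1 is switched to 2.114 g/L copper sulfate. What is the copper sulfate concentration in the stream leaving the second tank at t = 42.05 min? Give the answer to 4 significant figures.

0.8181 g/L

Time constants: τᵢ = Vᵢ/Q for each well-mixed tank.
τ₁ = 52.23/1.494 = 34.9598 min; τ₂ = 41.91/1.494 = 28.0522 min.
Tank 1: C₁ = C_in(1 − e^(−t/τ₁)). Tank 2 (τ₁ ≠ τ₂): C₂ = C_in[1 − (τ₁ e^(−t/τ₁) − τ₂ e^(−t/τ₂))/(τ₁ − τ₂)].
At t = 42.05: e^(−t/τ₁) = 0.300349, e^(−t/τ₂) = 0.223355.
C₂ = 2.114·[1 − (34.9598·0.300349 − 28.0522·0.223355)/(6.90763)] = 2.114·0.386975 = 0.818064 g/L.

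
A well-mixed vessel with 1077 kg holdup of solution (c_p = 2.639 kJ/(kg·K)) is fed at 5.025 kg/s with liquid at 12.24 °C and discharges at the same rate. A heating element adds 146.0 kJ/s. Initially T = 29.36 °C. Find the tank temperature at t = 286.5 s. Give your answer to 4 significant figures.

First-law balance (no shaft work): M c_p dT/dt = ṁ c_p (T_in − T) + 146.0.
Rearrange: dT/dt = (T_ss − T)/τ with τ = M/ṁ = 214.328 s and T_ss = T_in + Q̇/(ṁ c_p) = 23.2497 °C.
This is linear first-order; T(t) = T_ss + (T₀ − T_ss) e^(−t/τ).
T(286.5) = 23.2497 + (6.11025)·e^(−286.5/214.328) = 23.2497 + (6.11025)·0.262702 = 24.8549 °C.

24.85 °C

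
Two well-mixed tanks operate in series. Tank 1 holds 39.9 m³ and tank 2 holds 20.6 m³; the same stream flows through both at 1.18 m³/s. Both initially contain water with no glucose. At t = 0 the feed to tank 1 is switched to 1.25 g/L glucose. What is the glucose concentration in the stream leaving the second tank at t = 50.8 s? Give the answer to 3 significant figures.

Each tank obeys Vᵢ dCᵢ/dt = Q(Cᵢ₋₁ − Cᵢ), so τᵢ = Vᵢ/Q.
τ₁ = 39.9/1.18 = 33.814 s; τ₂ = 20.6/1.18 = 17.458 s.
Tank 1: C₁ = C_in(1 − e^(−t/τ₁)). Tank 2 (τ₁ ≠ τ₂): C₂ = C_in[1 − (τ₁ e^(−t/τ₁) − τ₂ e^(−t/τ₂))/(τ₁ − τ₂)].
At t = 50.8: e^(−t/τ₁) = 0.22261, e^(−t/τ₂) = 0.054481.
C₂ = 1.25·[1 − (33.814·0.22261 − 17.458·0.054481)/(16.356)] = 1.25·0.59795 = 0.74743 g/L.

0.747 g/L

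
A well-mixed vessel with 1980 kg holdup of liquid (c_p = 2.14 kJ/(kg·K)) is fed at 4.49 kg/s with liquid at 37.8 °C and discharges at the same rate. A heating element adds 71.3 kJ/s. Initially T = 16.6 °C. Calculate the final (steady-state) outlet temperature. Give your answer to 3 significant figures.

45.2 °C

First-law balance (no shaft work): M c_p dT/dt = ṁ c_p (T_in − T) + 71.3.
At steady state dT/dt = 0 ⇒ T_ss = T_in + Q̇/(ṁ c_p) = 37.8 + 71.3/(4.49·2.14) = 45.220 °C.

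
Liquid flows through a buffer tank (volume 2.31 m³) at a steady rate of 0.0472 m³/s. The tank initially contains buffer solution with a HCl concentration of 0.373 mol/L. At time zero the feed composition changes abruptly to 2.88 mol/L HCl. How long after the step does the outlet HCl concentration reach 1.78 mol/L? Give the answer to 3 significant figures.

Transient balance on the dissolved component: V dC/dt = Q(C_in − C), so τ = V/Q = 48.941 s.
C(t) = C_in + (C₀ − C_in) e^(−t/τ). Set C = 1.78 and solve for t:
e^(−t/τ) = (C − C_in)/(C₀ − C_in) = (1.78 − 2.88)/(0.373 − 2.88) = 0.43877
t = −τ ln(…) = 48.941 × 0.82378 = 40.316 s.

40.3 s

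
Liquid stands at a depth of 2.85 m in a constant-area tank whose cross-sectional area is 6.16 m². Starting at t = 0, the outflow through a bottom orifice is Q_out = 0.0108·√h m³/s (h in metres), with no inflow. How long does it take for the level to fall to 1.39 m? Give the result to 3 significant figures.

581 s

A dh/dt = −Q_out = −0.0108 √h.
Separate and integrate: 2(√h − √h₀) = −(0.0108/A) t.
t = 2A(√h₀ − √h)/0.0108 = 2·6.16·(√2.85 − √1.39)/0.0108
  = 12.320 × (1.6882 − 1.1790) / 0.0108 = 580.88 s.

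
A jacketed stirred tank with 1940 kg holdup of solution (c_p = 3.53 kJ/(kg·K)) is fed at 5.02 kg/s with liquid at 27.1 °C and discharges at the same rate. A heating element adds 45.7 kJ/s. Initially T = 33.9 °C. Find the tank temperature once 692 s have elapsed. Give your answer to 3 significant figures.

30.4 °C

Energy balance: M c_p dT/dt = ṁ c_p (T_in − T) + 45.7.
τ = M/ṁ = 386.45 s; T_ss = T_in + Q̇/(ṁ c_p) = 27.1 + 45.7/(5.02·3.53) = 29.679 °C.
T approaches T_ss exponentially: T(t) = T_ss + (T₀ − T_ss) e^(−t/τ).
T(692) = 29.679 + (4.2211)·e^(−692/386.45) = 29.679 + (4.2211)·0.16685 = 30.383 °C.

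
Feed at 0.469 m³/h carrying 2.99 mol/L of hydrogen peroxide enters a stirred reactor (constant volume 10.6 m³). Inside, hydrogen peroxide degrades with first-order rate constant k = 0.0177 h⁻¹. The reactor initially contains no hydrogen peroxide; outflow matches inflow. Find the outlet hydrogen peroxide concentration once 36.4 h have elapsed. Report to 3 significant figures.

Species balance: V dC/dt = Q C_in − Q C − k V C.
dC/dt = (Q/V) C_in − (Q/V + k) C; effective rate a = Q/V + k = 0.044245 + 0.0177 = 0.061945 h⁻¹.
C_ss = Q C_in/(Q + kV) = 2.1356 mol/L; C(t) = C_ss + (C₀ − C_ss) e^(−a t).
C(36.4) = 2.1356 + (-2.1356)·e^(−0.061945·36.4) = 2.1356 + (-2.1356)·0.10489 = 1.9116 mol/L.

1.91 mol/L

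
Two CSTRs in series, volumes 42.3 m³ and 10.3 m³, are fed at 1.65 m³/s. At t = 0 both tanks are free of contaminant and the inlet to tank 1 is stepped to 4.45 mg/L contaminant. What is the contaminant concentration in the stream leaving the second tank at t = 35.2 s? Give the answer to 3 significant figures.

2.96 mg/L

Species balance on tank i: dCᵢ/dt = (Cᵢ₋₁ − Cᵢ)/τᵢ with τᵢ = Vᵢ/Q.
τ₁ = 42.3/1.65 = 25.636 s; τ₂ = 10.3/1.65 = 6.2424 s.
Solving the cascade with C₁(0)=C₂(0)=0 gives C₂(t) = C_in[1 − (τ₁ e^(−t/τ₁) − τ₂ e^(−t/τ₂))/(τ₁ − τ₂)].
At t = 35.2: e^(−t/τ₁) = 0.25333, e^(−t/τ₂) = 0.0035570.
C₂ = 4.45·[1 − (25.636·0.25333 − 6.2424·0.0035570)/(19.394)] = 4.45·0.66627 = 2.9649 mg/L.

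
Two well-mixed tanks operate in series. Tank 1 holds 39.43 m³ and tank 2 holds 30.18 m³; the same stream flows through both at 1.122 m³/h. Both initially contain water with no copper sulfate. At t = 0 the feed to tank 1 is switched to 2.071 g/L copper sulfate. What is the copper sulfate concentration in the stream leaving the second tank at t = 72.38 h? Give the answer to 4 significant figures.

1.404 g/L

Species balance on tank i: dCᵢ/dt = (Cᵢ₋₁ − Cᵢ)/τᵢ with τᵢ = Vᵢ/Q.
τ₁ = 39.43/1.122 = 35.1426 h; τ₂ = 30.18/1.122 = 26.8984 h.
Solving the cascade with C₁(0)=C₂(0)=0 gives C₂(t) = C_in[1 − (τ₁ e^(−t/τ₁) − τ₂ e^(−t/τ₂))/(τ₁ − τ₂)].
At t = 72.38: e^(−t/τ₁) = 0.127504, e^(−t/τ₂) = 0.0678221.
C₂ = 2.071·[1 − (35.1426·0.127504 − 26.8984·0.0678221)/(8.24421)] = 2.071·0.677772 = 1.40367 g/L.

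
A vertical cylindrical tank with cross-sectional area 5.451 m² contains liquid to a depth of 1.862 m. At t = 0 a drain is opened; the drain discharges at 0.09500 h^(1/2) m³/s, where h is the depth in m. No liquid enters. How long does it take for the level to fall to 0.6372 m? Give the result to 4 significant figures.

Accumulation of liquid (constant cross-section A): A dh/dt = −0.09500 √h.
Separate and integrate: 2(√h − √h₀) = −(0.09500/A) t.
t = 2A(√h₀ − √h)/0.09500 = 2·5.451·(√1.862 − √0.6372)/0.09500
  = 10.9020 × (1.36455 − 0.798248) / 0.09500 = 64.9878 s.

64.99 s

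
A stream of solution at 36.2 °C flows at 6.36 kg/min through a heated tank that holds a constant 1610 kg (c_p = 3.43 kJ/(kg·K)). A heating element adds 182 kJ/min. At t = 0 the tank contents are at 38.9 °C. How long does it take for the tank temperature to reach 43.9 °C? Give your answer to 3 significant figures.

550 min

M c_p dT/dt = ṁ c_p (T_in − T) + Q̇.
τ = M/ṁ = 253.14 min; T_ss = T_in + Q̇/(ṁ c_p) = 44.543 °C.
T(t) = T_ss + (T₀ − T_ss) e^(−t/τ). Set T = 43.9:
e^(−t/τ) = (43.9 − 44.543)/(38.9 − 44.543) = 0.11394
t = −253.14 · ln(0.11394) = 549.85 min.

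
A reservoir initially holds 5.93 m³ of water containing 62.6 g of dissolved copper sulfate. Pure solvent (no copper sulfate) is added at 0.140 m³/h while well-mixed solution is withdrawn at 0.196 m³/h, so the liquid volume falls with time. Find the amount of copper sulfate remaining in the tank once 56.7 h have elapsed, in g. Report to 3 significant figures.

Let m(t) be the amount of copper sulfate. Volume: V(t) = V₀ + (Q_in − Q_out) t = 5.93 − 0.056000 t; V(56.7) = 2.7548 m³.
Species balance (pure solvent in): dm/dt = −Q_out · m/V(t).
dm/m = −Q_out dt/(V₀ − 0.056000 t); integrating gives ln(m/m₀) = −(Q_out/(Q_in−Q_out)) ln(V/V₀).
m = m₀ (V₀/V)^(Q_out/(Q_in−Q_out)) = 62.6 × (5.93/2.7548)^(-3.5000) = 4.2776 g.

4.28 g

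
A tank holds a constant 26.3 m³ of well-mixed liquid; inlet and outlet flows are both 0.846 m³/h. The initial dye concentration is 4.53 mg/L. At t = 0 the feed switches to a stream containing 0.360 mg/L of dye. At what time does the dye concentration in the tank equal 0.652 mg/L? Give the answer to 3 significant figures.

82.7 h

Species balance: V dC/dt = Q(C_in − C) ⇒ τ = V/Q = 31.087 h.
C(t) = C_in + (C₀ − C_in) e^(−t/τ). Set C = 0.652 and solve for t:
e^(−t/τ) = (C − C_in)/(C₀ − C_in) = (0.652 − 0.360)/(4.53 − 0.360) = 0.070024
t = −τ ln(…) = 31.087 × 2.6589 = 82.659 h.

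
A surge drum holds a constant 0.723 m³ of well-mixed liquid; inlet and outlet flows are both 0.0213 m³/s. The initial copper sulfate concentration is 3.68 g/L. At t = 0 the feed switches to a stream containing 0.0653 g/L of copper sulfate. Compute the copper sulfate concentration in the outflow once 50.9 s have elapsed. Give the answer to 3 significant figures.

0.872 g/L

Accumulation = in − out for the solute gives V dC/dt = Q(C_in − C).
Time constant τ = V/Q = 0.723/0.0213 = 33.944 s.
Integrating: C(t) = C_in + (C₀ − C_in) e^(−t/τ).
C(50.9) = 0.0653 + (3.68 − 0.0653)·e^(−50.9/33.944) = 0.0653 + (3.6147)·0.22323 = 0.87222 g/L.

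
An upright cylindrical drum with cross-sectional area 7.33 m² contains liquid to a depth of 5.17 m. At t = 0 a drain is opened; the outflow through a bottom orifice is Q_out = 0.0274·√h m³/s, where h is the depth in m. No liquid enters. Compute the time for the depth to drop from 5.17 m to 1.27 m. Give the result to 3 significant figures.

With no inflow, A dh/dt = −0.0274 √h.
Separate and integrate: 2(√h − √h₀) = −(0.0274/A) t.
t = 2A(√h₀ − √h)/0.0274 = 2·7.33·(√5.17 − √1.27)/0.0274
  = 14.660 × (2.2738 − 1.1269) / 0.0274 = 613.59 s.

614 s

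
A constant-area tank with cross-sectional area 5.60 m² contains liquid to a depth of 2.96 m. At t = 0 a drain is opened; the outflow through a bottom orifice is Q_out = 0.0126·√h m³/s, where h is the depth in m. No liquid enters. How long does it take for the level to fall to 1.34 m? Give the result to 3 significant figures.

500 s

Volume balance on the tank: A dh/dt = −0.0126 √h.
Separate and integrate: 2(√h − √h₀) = −(0.0126/A) t.
t = 2A(√h₀ − √h)/0.0126 = 2·5.60·(√2.96 − √1.34)/0.0126
  = 11.200 × (1.7205 − 1.1576) / 0.0126 = 500.34 s.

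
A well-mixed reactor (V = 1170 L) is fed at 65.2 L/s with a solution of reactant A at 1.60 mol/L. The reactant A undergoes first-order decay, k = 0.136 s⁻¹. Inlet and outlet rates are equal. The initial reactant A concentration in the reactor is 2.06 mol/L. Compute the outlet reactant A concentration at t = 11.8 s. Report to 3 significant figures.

Accumulation = in − out − consumed: V dC/dt = Q C_in − Q C − k V C.
dC/dt = (Q/V) C_in − (Q/V + k) C; effective rate a = Q/V + k = 0.055726 + 0.136 = 0.19173 s⁻¹.
C_ss = Q C_in/(Q + kV) = 0.46505 mol/L; C(t) = C_ss + (C₀ − C_ss) e^(−a t).
C(11.8) = 0.46505 + (1.5950)·e^(−0.19173·11.8) = 0.46505 + (1.5950)·0.10410 = 0.63109 mol/L.

0.631 mol/L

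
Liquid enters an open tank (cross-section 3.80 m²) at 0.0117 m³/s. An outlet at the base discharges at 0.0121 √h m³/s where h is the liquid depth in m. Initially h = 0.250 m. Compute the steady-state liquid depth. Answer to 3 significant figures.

Level balance: A dh/dt = 0.0117 − 0.0121 √h. Setting dh/dt = 0:
Q_in = 0.0121 √h_ss ⇒ √h_ss = 0.0117/0.0121 = 0.96694.
h_ss = 0.96694² = 0.93498 m. (Since h₀ = 0.250 m < h_ss, the level will rise toward this value.)

0.935 m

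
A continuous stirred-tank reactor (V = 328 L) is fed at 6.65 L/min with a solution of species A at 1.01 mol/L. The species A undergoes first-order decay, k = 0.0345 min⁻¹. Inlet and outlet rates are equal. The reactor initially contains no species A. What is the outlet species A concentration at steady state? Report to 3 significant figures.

Species balance: V dC/dt = Q C_in − Q C − k V C.
At steady state: 0 = Q C_in − (Q + kV) C_ss, so C_ss = Q C_in/(Q + kV).
C_ss = 6.65·1.01/(6.65 + 0.0345·328) = 6.7165/17.966 = 0.37385 mol/L.

0.374 mol/L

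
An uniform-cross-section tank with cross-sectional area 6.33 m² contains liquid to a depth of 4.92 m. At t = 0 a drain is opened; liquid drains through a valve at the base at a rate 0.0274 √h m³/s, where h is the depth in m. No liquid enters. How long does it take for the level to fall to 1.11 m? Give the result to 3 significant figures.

538 s

Mass balance (ρ constant): A dh/dt = −0.0274 √h.
∫ h^(−1/2) dh = −(0.0274/A) ∫ dt, giving 2√h = 2√h₀ − (0.0274/A) t.
t = 2A(√h₀ − √h)/0.0274 = 2·6.33·(√4.92 − √1.11)/0.0274
  = 12.660 × (2.2181 − 1.0536) / 0.0274 = 538.07 s.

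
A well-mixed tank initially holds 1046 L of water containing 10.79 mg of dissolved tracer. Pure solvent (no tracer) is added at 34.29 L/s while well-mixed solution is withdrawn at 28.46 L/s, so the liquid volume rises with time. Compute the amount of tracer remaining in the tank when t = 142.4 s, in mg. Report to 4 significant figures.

Let m(t) be the amount of tracer. Volume: V(t) = V₀ + (Q_in − Q_out) t = 1046 + 5.83000 t; V(142.4) = 1876.19 L.
Species balance (pure solvent in): dm/dt = −Q_out · m/V(t).
dm/m = −Q_out dt/(V₀ + 5.83000 t); integrating gives ln(m/m₀) = −(Q_out/(Q_in−Q_out)) ln(V/V₀).
m = m₀ (V₀/V)^(Q_out/(Q_in−Q_out)) = 10.79 × (1046/1876.19)^(4.88165) = 0.622766 mg.

0.6228 mg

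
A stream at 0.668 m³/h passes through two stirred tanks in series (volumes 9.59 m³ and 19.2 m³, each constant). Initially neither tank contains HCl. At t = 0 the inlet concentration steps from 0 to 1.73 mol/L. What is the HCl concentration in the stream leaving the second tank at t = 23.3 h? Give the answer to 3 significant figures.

0.534 mol/L

Species balance on tank i: dCᵢ/dt = (Cᵢ₋₁ − Cᵢ)/τᵢ with τᵢ = Vᵢ/Q.
τ₁ = 9.59/0.668 = 14.356 h; τ₂ = 19.2/0.668 = 28.743 h.
Solving the cascade with C₁(0)=C₂(0)=0 gives C₂(t) = C_in[1 − (τ₁ e^(−t/τ₁) − τ₂ e^(−t/τ₂))/(τ₁ − τ₂)].
At t = 23.3: e^(−t/τ₁) = 0.19731, e^(−t/τ₂) = 0.44457.
C₂ = 1.73·[1 − (14.356·0.19731 − 28.743·0.44457)/(-14.386)] = 1.73·0.30868 = 0.53402 mol/L.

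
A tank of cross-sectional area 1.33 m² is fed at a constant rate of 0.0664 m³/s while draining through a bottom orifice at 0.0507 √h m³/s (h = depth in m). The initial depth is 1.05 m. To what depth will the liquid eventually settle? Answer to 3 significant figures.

A dh/dt = Q_in − 0.0507 √h. Steady state requires inflow = outflow:
Q_in = 0.0507 √h_ss ⇒ √h_ss = 0.0664/0.0507 = 1.3097.
h_ss = 1.3097² = 1.7152 m. (Since h₀ = 1.05 m < h_ss, the level will rise toward this value.)

1.72 m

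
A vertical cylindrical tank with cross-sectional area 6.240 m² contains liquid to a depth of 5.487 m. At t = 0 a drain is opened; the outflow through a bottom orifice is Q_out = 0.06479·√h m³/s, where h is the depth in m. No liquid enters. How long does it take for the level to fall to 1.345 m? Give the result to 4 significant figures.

Accumulation of liquid (constant cross-section A): A dh/dt = −0.06479 √h.
Separate and integrate: 2(√h − √h₀) = −(0.06479/A) t.
t = 2A(√h₀ − √h)/0.06479 = 2·6.240·(√5.487 − √1.345)/0.06479
  = 12.4800 × (2.34243 − 1.15974) / 0.06479 = 227.813 s.

227.8 s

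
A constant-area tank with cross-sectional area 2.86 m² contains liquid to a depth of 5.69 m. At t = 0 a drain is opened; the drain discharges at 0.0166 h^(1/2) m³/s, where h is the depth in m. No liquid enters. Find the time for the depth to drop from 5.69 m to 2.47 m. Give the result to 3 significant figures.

280 s

A dh/dt = −Q_out = −0.0166 √h.
This is separable: 2 d(√h)/dt = −0.0166/A, so √h = √h₀ − (0.0166/(2A)) t.
t = 2A(√h₀ − √h)/0.0166 = 2·2.86·(√5.69 − √2.47)/0.0166
  = 5.7200 × (2.3854 − 1.5716) / 0.0166 = 280.40 s.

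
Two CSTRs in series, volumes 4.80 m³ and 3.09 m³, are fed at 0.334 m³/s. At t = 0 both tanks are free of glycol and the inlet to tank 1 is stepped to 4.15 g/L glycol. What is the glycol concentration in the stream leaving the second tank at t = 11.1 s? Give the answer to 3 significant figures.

1.03 g/L

Species balance on tank i: dCᵢ/dt = (Cᵢ₋₁ − Cᵢ)/τᵢ with τᵢ = Vᵢ/Q.
τ₁ = 4.80/0.334 = 14.371 s; τ₂ = 3.09/0.334 = 9.2515 s.
Solving the cascade with C₁(0)=C₂(0)=0 gives C₂(t) = C_in[1 − (τ₁ e^(−t/τ₁) − τ₂ e^(−t/τ₂))/(τ₁ − τ₂)].
At t = 11.1: e^(−t/τ₁) = 0.46191, e^(−t/τ₂) = 0.30125.
C₂ = 4.15·[1 − (14.371·0.46191 − 9.2515·0.30125)/(5.1198)] = 4.15·0.24777 = 1.0282 g/L.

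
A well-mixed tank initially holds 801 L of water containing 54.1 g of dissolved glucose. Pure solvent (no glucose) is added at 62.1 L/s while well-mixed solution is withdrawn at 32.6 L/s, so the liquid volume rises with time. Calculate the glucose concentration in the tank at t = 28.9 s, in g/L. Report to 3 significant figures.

Total volume: dV/dt = Q_in − Q_out = 29.500 L/s, so V(t) = 801 + 29.500 t and V(28.9) = 1653.5 L.
No glucose enters, so dm/dt = −Q_out · (m/V).
Separate: dm/m = −Q_out dt/V(t) ⇒ ln(m/m₀) = −(Q_out/(Q_in−Q_out)) ln(V/V₀).
m = m₀ (V₀/V)^(Q_out/(Q_in−Q_out)) = 54.1 × (801/1653.5)^(1.1051) = 24.285 g.
C = m/V = 24.285/1653.5 = 0.014686 g/L.

0.0147 g/L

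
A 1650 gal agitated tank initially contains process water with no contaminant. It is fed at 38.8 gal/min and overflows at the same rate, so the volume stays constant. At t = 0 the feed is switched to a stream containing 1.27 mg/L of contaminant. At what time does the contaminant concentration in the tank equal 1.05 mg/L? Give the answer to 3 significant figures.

74.6 min

Accumulation = in − out for the solute gives V dC/dt = Q(C_in − C), so τ = V/Q = 42.526 min.
C(t) = C_in + (C₀ − C_in) e^(−t/τ). Set C = 1.05 and solve for t:
e^(−t/τ) = (C − C_in)/(C₀ − C_in) = (1.05 − 1.27)/(0 − 1.27) = 0.17323
t = −τ ln(…) = 42.526 × 1.7531 = 74.554 min.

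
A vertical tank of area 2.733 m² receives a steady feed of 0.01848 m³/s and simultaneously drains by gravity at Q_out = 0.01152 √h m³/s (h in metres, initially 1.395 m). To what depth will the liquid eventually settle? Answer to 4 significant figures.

Level balance: A dh/dt = 0.01848 − 0.01152 √h. Setting dh/dt = 0:
Q_in = 0.01152 √h_ss ⇒ √h_ss = 0.01848/0.01152 = 1.60417.
h_ss = 1.60417² = 2.57335 m. (Since h₀ = 1.395 m < h_ss, the level will rise toward this value.)

2.573 m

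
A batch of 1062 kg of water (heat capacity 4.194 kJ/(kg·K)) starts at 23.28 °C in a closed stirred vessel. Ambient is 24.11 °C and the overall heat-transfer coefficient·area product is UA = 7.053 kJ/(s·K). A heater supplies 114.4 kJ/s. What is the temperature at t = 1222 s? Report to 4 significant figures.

37.87 °C

Heat balance on the well-mixed liquid: M c_p dT/dt = −UA(T − T_amb) + Q̇.
dT/dt = (T_ss − T)/τ with T_ss = T_amb + Q̇/UA = 24.11 + 114.4/7.053 = 40.3300 °C, τ = M c_p/UA = 1062·4.194/7.053 = 631.508 s.
This is linear first-order; T(t) = T_ss + (T₀ − T_ss) e^(−t/τ).
T(1222) = 40.3300 + (-17.0500)·0.144417 = 37.8677 °C.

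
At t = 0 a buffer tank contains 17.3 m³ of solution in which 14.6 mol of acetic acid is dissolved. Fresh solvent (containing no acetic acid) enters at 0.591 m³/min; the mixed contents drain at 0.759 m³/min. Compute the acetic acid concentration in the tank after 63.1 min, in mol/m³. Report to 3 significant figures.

0.0300 mol/m³

Let m(t) be the amount of acetic acid. Volume: V(t) = V₀ + (Q_in − Q_out) t = 17.3 − 0.16800 t; V(63.1) = 6.6992 m³.
No acetic acid enters, so dm/dt = −Q_out · (m/V).
dm/m = −Q_out dt/(V₀ − 0.16800 t); integrating gives ln(m/m₀) = −(Q_out/(Q_in−Q_out)) ln(V/V₀).
m = m₀ (V₀/V)^(Q_out/(Q_in−Q_out)) = 14.6 × (17.3/6.6992)^(-4.5179) = 0.20086 mol.
C = m/V = 0.20086/6.6992 = 0.029983 mol/m³.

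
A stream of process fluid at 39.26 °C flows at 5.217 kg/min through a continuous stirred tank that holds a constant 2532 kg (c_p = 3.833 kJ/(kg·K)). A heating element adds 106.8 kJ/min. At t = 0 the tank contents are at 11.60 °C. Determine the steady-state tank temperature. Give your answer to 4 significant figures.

44.60 °C

M c_p dT/dt = ṁ c_p (T_in − T) + Q̇.
At steady state dT/dt = 0 ⇒ T_ss = T_in + Q̇/(ṁ c_p) = 39.26 + 106.8/(5.217·3.833) = 44.6009 °C.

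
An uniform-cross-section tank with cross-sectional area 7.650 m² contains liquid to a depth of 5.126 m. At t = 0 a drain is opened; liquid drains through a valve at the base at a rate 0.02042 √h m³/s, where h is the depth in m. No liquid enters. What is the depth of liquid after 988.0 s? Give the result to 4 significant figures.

With no inflow, A dh/dt = −0.02042 √h.
This is separable: 2 d(√h)/dt = −0.02042/A, so √h = √h₀ − (0.02042/(2A)) t.
√h = √5.126 − 0.02042·988.0/(2·7.650) = 2.26407 − 1.31862 = 0.945442.
h = 0.945442² = 0.893861 m.

0.8939 m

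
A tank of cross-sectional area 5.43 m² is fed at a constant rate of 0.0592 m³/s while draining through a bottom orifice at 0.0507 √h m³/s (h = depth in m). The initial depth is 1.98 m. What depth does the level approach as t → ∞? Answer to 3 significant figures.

1.36 m

Level balance: A dh/dt = 0.0592 − 0.0507 √h. Setting dh/dt = 0:
Q_in = 0.0507 √h_ss ⇒ √h_ss = 0.0592/0.0507 = 1.1677.
h_ss = 1.1677² = 1.3634 m. (Since h₀ = 1.98 m > h_ss, the level will fall toward this value.)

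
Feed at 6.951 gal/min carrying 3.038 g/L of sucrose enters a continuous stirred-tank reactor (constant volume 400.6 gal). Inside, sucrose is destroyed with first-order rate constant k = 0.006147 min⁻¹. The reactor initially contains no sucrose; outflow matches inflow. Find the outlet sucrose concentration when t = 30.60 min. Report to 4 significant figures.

1.150 g/L

V dC/dt = Q(C_in − C) − k V C.
dC/dt = (Q/V) C_in − (Q/V + k) C; effective rate a = Q/V + k = 0.0173515 + 0.006147 = 0.0234985 min⁻¹.
C_ss = Q C_in/(Q + kV) = 2.24329 g/L; C(t) = C_ss + (C₀ − C_ss) e^(−a t).
C(30.60) = 2.24329 + (-2.24329)·e^(−0.0234985·30.60) = 2.24329 + (-2.24329)·0.487213 = 1.15033 g/L.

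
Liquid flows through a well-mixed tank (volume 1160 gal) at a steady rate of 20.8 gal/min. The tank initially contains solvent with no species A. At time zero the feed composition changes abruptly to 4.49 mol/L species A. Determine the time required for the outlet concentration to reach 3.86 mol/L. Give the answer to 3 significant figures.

110 min

Mass balance on the solute (V constant): V dC/dt = Q(C_in − C), so τ = V/Q = 55.769 min.
C(t) = C_in + (C₀ − C_in) e^(−t/τ). Set C = 3.86 and solve for t:
e^(−t/τ) = (C − C_in)/(C₀ − C_in) = (3.86 − 4.49)/(0 − 4.49) = 0.14031
t = −τ ln(…) = 55.769 × 1.9639 = 109.52 min.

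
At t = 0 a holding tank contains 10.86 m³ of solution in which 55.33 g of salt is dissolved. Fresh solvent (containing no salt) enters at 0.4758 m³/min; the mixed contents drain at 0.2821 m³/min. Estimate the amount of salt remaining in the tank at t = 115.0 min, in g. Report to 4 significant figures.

10.90 g

Total volume: dV/dt = Q_in − Q_out = 0.193700 m³/min, so V(t) = 10.86 + 0.193700 t and V(115.0) = 33.1355 m³.
Solute balance: dm/dt = 0 − Q_out C = −Q_out m/V(t).
Separate: dm/m = −Q_out dt/V(t) ⇒ ln(m/m₀) = −(Q_out/(Q_in−Q_out)) ln(V/V₀).
m = m₀ (V₀/V)^(Q_out/(Q_in−Q_out)) = 55.33 × (10.86/33.1355)^(1.45638) = 10.8993 g.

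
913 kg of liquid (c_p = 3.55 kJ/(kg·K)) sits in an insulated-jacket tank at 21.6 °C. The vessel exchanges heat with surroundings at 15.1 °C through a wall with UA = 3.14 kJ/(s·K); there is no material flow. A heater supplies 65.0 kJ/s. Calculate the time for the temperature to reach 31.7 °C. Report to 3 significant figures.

M c_p dT/dt = −UA(T − T_amb) + Q̇.
τ = M c_p/UA = 1032.2 s; T_ss = T_amb + Q̇/UA = 15.1 + 65.0/3.14 = 35.801 °C.
T(t) = T_ss + (T₀ − T_ss)e^(−t/τ); set T = 31.7:
t = −τ ln[(T − T_ss)/(T₀ − T_ss)] = −1032.2 · ln(0.28876) = 1282.2 s.

1280 s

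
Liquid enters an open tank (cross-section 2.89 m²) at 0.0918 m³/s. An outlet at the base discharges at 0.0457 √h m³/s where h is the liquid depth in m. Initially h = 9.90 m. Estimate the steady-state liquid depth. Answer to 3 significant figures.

4.04 m

Volume balance on the tank: A dh/dt = Q_in − 0.0457 √h. At steady state dh/dt = 0:
Q_in = 0.0457 √h_ss ⇒ √h_ss = 0.0918/0.0457 = 2.0088.
h_ss = 2.0088² = 4.0351 m. (Since h₀ = 9.90 m > h_ss, the level will fall toward this value.)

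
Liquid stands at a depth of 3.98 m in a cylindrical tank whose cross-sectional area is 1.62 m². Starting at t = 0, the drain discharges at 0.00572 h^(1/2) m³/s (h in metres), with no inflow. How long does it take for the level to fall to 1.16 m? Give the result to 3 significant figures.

520 s

Unsteady balance on liquid volume: A dh/dt = −0.00572 √h.
Separate and integrate: 2(√h − √h₀) = −(0.00572/A) t.
t = 2A(√h₀ − √h)/0.00572 = 2·1.62·(√3.98 − √1.16)/0.00572
  = 3.2400 × (1.9950 − 1.0770) / 0.00572 = 519.96 s.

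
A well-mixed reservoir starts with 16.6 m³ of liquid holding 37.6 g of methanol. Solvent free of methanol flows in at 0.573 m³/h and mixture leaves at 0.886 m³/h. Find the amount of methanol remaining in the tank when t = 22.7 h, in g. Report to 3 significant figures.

Total volume: dV/dt = Q_in − Q_out = -0.31300 m³/h, so V(t) = 16.6 − 0.31300 t and V(22.7) = 9.4949 m³.
Species balance (pure solvent in): dm/dt = −Q_out · m/V(t).
Separate: dm/m = −Q_out dt/V(t) ⇒ ln(m/m₀) = −(Q_out/(Q_in−Q_out)) ln(V/V₀).
m = m₀ (V₀/V)^(Q_out/(Q_in−Q_out)) = 37.6 × (16.6/9.4949)^(-2.8307) = 7.7342 g.

7.73 g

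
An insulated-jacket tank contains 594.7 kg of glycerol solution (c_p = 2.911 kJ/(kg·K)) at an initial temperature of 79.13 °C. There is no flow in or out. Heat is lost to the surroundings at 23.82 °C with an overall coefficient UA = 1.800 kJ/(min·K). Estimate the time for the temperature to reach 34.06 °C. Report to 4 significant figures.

1622 min

Lumped-capacitance energy balance: M c_p dT/dt = UA(T_amb − T).
τ = M c_p/UA = 961.762 min; T_ss = T_amb = 23.8200 °C.
T(t) = T_ss + (T₀ − T_ss)e^(−t/τ); set T = 34.06:
t = −τ ln[(T − T_ss)/(T₀ − T_ss)] = −961.762 · ln(0.185138) = 1622.16 min.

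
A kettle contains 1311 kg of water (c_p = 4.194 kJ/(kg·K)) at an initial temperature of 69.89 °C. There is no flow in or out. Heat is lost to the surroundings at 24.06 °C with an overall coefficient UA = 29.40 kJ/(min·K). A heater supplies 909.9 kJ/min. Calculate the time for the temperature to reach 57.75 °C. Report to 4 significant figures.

Lumped-capacitance energy balance: M c_p dT/dt = UA(T_amb − T) + Q̇.
τ = M c_p/UA = 187.018 min; T_ss = T_amb + Q̇/UA = 24.06 + 909.9/29.40 = 55.0090 °C.
T(t) = T_ss + (T₀ − T_ss)e^(−t/τ); set T = 57.75:
t = −τ ln[(T − T_ss)/(T₀ − T_ss)] = −187.018 · ln(0.184196) = 316.389 min.

316.4 min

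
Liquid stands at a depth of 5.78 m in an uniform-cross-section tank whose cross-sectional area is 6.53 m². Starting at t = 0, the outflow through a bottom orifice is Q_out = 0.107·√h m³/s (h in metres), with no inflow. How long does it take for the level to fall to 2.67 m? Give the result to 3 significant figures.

94.0 s

A dh/dt = −Q_out = −0.107 √h.
∫ h^(−1/2) dh = −(0.107/A) ∫ dt, giving 2√h = 2√h₀ − (0.107/A) t.
t = 2A(√h₀ − √h)/0.107 = 2·6.53·(√5.78 − √2.67)/0.107
  = 13.060 × (2.4042 − 1.6340) / 0.107 = 94.001 s.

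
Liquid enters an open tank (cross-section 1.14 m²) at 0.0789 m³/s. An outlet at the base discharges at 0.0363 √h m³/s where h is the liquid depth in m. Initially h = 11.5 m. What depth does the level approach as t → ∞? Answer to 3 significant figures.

4.72 m

A dh/dt = Q_in − 0.0363 √h. Steady state requires inflow = outflow:
Q_in = 0.0363 √h_ss ⇒ √h_ss = 0.0789/0.0363 = 2.1736.
h_ss = 2.1736² = 4.7243 m. (Since h₀ = 11.5 m > h_ss, the level will fall toward this value.)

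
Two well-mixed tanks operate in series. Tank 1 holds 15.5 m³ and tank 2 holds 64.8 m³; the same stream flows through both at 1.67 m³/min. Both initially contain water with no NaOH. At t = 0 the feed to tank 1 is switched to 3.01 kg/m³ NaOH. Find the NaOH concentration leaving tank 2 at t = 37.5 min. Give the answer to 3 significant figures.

Species balance on tank i: dCᵢ/dt = (Cᵢ₋₁ − Cᵢ)/τᵢ with τᵢ = Vᵢ/Q.
τ₁ = 15.5/1.67 = 9.2814 min; τ₂ = 64.8/1.67 = 38.802 min.
Solving the cascade with C₁(0)=C₂(0)=0 gives C₂(t) = C_in[1 − (τ₁ e^(−t/τ₁) − τ₂ e^(−t/τ₂))/(τ₁ − τ₂)].
At t = 37.5: e^(−t/τ₁) = 0.017592, e^(−t/τ₂) = 0.38044.
C₂ = 3.01·[1 − (9.2814·0.017592 − 38.802·0.38044)/(-29.521)] = 3.01·0.50548 = 1.5215 kg/m³.

1.52 kg/m³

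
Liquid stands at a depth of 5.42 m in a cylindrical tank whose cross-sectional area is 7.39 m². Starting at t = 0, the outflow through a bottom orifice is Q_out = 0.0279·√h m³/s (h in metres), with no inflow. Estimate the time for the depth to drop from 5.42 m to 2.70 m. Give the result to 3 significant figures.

A dh/dt = −Q_out = −0.0279 √h.
Separate and integrate: 2(√h − √h₀) = −(0.0279/A) t.
t = 2A(√h₀ − √h)/0.0279 = 2·7.39·(√5.42 − √2.70)/0.0279
  = 14.780 × (2.3281 − 1.6432) / 0.0279 = 362.84 s.

363 s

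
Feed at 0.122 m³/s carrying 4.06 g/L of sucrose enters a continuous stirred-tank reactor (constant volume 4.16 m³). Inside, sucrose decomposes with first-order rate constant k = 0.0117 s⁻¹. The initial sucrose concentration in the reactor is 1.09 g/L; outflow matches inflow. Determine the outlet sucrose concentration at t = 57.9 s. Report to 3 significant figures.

Accumulation = in − out − consumed: V dC/dt = Q C_in − Q C − k V C.
dC/dt = (Q/V) C_in − (Q/V + k) C; effective rate a = Q/V + k = 0.029327 + 0.0117 = 0.041027 s⁻¹.
C_ss = Q C_in/(Q + kV) = 2.9022 g/L; C(t) = C_ss + (C₀ − C_ss) e^(−a t).
C(57.9) = 2.9022 + (-1.8122)·e^(−0.041027·57.9) = 2.9022 + (-1.8122)·0.092972 = 2.7337 g/L.

2.73 g/L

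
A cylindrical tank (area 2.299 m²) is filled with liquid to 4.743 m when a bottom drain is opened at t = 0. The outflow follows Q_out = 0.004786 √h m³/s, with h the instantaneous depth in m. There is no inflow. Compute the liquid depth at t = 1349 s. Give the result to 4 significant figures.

0.5986 m

Unsteady balance on liquid volume: A dh/dt = −0.004786 √h.
This is separable: 2 d(√h)/dt = −0.004786/A, so √h = √h₀ − (0.004786/(2A)) t.
√h = √4.743 − 0.004786·1349/(2·2.299) = 2.17784 − 1.40416 = 0.773686.
h = 0.773686² = 0.598590 m.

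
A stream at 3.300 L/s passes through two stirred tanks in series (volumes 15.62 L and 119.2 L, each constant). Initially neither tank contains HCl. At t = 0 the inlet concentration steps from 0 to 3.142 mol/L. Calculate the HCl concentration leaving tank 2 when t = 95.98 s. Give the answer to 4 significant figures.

Time constants: τᵢ = Vᵢ/Q for each well-mixed tank.
τ₁ = 15.62/3.300 = 4.73333 s; τ₂ = 119.2/3.300 = 36.1212 s.
Tank 1: C₁ = C_in(1 − e^(−t/τ₁)). Tank 2 (τ₁ ≠ τ₂): C₂ = C_in[1 − (τ₁ e^(−t/τ₁) − τ₂ e^(−t/τ₂))/(τ₁ − τ₂)].
At t = 95.98: e^(−t/τ₁) = 1.56174e-09, e^(−t/τ₂) = 0.0701468.
C₂ = 3.142·[1 − (4.73333·1.56174e-09 − 36.1212·0.0701468)/(-31.3879)] = 3.142·0.919275 = 2.88836 mol/L.

2.888 mol/L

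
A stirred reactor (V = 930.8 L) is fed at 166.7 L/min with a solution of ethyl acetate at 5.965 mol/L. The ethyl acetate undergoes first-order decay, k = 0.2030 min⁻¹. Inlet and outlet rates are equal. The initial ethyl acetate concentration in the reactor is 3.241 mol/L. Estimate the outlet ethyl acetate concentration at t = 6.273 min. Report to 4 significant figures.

2.836 mol/L

Species balance: V dC/dt = Q C_in − Q C − k V C.
dC/dt = (Q/V) C_in − (Q/V + k) C; effective rate a = Q/V + k = 0.179093 + 0.2030 = 0.382093 min⁻¹.
C_ss = Q C_in/(Q + kV) = 2.79589 mol/L; C(t) = C_ss + (C₀ − C_ss) e^(−a t).
C(6.273) = 2.79589 + (0.445109)·e^(−0.382093·6.273) = 2.79589 + (0.445109)·0.0910023 = 2.83640 mol/L.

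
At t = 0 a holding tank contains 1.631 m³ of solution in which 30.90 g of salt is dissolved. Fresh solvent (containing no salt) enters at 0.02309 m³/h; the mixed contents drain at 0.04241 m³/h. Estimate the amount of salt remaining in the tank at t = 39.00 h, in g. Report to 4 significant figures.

7.926 g

Let m(t) be the amount of salt. Volume: V(t) = V₀ + (Q_in − Q_out) t = 1.631 − 0.0193200 t; V(39.00) = 0.877520 m³.
No salt enters, so dm/dt = −Q_out · (m/V).
dm/m = −Q_out dt/(V₀ − 0.0193200 t); integrating gives ln(m/m₀) = −(Q_out/(Q_in−Q_out)) ln(V/V₀).
m = m₀ (V₀/V)^(Q_out/(Q_in−Q_out)) = 30.90 × (1.631/0.877520)^(-2.19513) = 7.92565 g.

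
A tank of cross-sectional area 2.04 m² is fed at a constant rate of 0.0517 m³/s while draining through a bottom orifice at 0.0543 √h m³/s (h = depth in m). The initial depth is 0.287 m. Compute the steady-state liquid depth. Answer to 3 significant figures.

0.907 m

A dh/dt = Q_in − 0.0543 √h. Steady state requires inflow = outflow:
Q_in = 0.0543 √h_ss ⇒ √h_ss = 0.0517/0.0543 = 0.95212.
h_ss = 0.95212² = 0.90653 m. (Since h₀ = 0.287 m < h_ss, the level will rise toward this value.)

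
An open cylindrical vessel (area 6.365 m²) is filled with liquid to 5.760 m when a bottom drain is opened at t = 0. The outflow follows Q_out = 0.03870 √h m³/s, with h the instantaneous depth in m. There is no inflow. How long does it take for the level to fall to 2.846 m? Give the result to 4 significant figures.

With no inflow, A dh/dt = −0.03870 √h.
∫ h^(−1/2) dh = −(0.03870/A) ∫ dt, giving 2√h = 2√h₀ − (0.03870/A) t.
t = 2A(√h₀ − √h)/0.03870 = 2·6.365·(√5.760 − √2.846)/0.03870
  = 12.7300 × (2.40000 − 1.68701) / 0.03870 = 234.532 s.

234.5 s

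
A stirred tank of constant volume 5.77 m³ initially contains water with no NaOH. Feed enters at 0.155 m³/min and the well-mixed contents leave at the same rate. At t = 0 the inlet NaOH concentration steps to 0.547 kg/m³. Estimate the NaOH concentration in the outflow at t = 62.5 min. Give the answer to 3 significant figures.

Accumulation = in − out for the solute gives V dC/dt = Q(C_in − C).
Time constant τ = V/Q = 5.77/0.155 = 37.226 min.
Solution: C(t) = C_in + (C₀ − C_in) e^(−t/τ).
C(62.5) = 0.547 + (0 − 0.547)·e^(−62.5/37.226) = 0.547 + (-0.54700)·0.18657 = 0.44495 kg/m³.

0.445 kg/m³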